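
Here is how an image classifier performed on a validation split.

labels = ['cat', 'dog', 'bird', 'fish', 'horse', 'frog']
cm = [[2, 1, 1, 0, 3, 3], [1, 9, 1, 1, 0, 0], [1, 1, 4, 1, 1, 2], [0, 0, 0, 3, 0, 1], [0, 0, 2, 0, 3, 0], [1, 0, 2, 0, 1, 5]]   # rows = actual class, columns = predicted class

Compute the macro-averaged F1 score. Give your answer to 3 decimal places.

Per-class F1 score (2·TP/(2·TP+FP+FN)):
  cat: TP=2, FP=1+1+0+0+1=3, FN=1+1+0+3+3=8 → 4/15 = 0.2667
  dog: TP=9, FP=1+1+0+0+0=2, FN=1+1+1+0+0=3 → 18/23 = 0.7826
  bird: TP=4, FP=1+1+0+2+2=6, FN=1+1+1+1+2=6 → 8/20 = 0.4000
  fish: TP=3, FP=0+1+1+0+0=2, FN=0+0+0+0+1=1 → 6/9 = 0.6667
  horse: TP=3, FP=3+0+1+0+1=5, FN=0+0+2+0+0=2 → 6/13 = 0.4615
  frog: TP=5, FP=3+0+2+1+0=6, FN=1+0+2+0+1=4 → 10/20 = 0.5000
Macro-F1 score = mean = (0.2667 + 0.7826 + 0.4000 + 0.6667 + 0.4615 + 0.5000) / 6 = 0.513

0.513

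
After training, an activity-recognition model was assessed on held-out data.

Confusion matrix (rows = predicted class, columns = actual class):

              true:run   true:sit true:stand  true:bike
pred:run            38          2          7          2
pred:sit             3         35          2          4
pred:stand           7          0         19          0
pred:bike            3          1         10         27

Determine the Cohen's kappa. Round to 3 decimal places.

0.656

Observed agreement pₒ = trace/N = 119/160 = 0.7438
Expected agreement pₑ = Σ (rowᵢ·colᵢ)/N² = (51·49 + 38·44 + 38·26 + 33·41)/160² = 0.2544
κ = (pₒ − pₑ)/(1 − pₑ) = (0.7438 − 0.2544)/(1 − 0.2544) = 0.656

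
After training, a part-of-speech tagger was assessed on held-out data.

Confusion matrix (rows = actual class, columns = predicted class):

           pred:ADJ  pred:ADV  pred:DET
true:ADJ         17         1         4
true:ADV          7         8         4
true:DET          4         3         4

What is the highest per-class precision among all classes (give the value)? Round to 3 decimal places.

Per-class precision (TP/(TP+FP)):
  ADJ: TP=17, FP=7+4=11 → 17/28 = 0.6071
  ADV: TP=8, FP=1+3=4 → 8/12 = 0.6667
  DET: TP=4, FP=4+4=8 → 4/12 = 0.3333
Highest is class 'ADV' with precision = 0.667.

0.667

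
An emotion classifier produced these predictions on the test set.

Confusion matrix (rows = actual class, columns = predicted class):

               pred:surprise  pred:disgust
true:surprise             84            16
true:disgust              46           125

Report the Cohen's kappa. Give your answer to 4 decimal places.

0.5375

Observed agreement pₒ = trace/N = 209/271 = 0.77122
Expected agreement pₑ = Σ (rowᵢ·colᵢ)/N² = (100·130 + 171·141)/271² = 0.50532
κ = (pₒ − pₑ)/(1 − pₑ) = (0.77122 − 0.50532)/(1 − 0.50532) = 0.5375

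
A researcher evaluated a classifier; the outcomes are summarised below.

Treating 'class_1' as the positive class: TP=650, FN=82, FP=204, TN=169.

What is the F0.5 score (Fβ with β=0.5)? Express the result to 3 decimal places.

0.784

Fβ = (1+β²)·TP / ((1+β²)·TP + β²·FN + FP), with β²=1/4
= 1.25·650 / (1.25·650 + 0.25·82 + 204) = 0.784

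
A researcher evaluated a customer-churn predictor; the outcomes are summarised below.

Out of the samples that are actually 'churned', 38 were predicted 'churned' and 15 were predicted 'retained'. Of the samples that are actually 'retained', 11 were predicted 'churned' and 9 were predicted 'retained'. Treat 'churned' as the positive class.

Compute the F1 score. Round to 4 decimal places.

Precision = TP/(TP+FP) = 38/49 = 0.7755
Recall = TP/(TP+FN) = 38/53 = 0.7170
F1 = 2·TP/(2·TP+FP+FN) = 76/102 = 0.7451

0.7451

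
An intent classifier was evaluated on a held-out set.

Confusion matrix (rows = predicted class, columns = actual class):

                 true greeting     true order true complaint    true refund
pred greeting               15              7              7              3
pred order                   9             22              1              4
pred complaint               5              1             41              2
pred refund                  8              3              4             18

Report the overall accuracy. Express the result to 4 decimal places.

0.6400

Accuracy = trace / total = (15+22+41+18=96) / 150 = 96/150 = 0.6400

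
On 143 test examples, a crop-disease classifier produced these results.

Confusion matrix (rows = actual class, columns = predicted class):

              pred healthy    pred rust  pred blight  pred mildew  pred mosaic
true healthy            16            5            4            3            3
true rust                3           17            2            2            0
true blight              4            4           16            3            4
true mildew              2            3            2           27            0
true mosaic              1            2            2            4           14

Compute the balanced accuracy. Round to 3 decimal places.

Balanced accuracy = mean of per-class recall.
  healthy: recall = 16/31 = 0.5161
  rust: recall = 17/24 = 0.7083
  blight: recall = 16/31 = 0.5161
  mildew: recall = 27/34 = 0.7941
  mosaic: recall = 14/23 = 0.6087
Mean = (0.5161 + 0.7083 + 0.5161 + 0.7941 + 0.6087) / 5 = 0.629

0.629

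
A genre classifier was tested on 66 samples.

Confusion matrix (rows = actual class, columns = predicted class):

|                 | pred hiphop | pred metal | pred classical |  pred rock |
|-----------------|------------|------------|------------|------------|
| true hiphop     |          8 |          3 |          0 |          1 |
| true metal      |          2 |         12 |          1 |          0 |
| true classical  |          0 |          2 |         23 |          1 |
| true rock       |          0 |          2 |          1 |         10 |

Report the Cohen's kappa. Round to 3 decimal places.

0.727

Observed agreement pₒ = trace/N = 53/66 = 0.8030
Expected agreement pₑ = Σ (rowᵢ·colᵢ)/N² = (12·10 + 15·19 + 26·25 + 13·12)/66² = 0.2780
κ = (pₒ − pₑ)/(1 − pₑ) = (0.8030 − 0.2780)/(1 − 0.2780) = 0.727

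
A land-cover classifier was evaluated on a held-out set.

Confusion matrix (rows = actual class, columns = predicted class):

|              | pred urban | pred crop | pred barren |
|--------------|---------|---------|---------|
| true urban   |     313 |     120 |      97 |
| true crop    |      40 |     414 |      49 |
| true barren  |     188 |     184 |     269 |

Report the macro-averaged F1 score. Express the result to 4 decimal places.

0.5907

Per-class F1 score (2·TP/(2·TP+FP+FN)):
  urban: TP=313, FP=40+188=228, FN=120+97=217 → 626/1071 = 0.58450
  crop: TP=414, FP=120+184=304, FN=40+49=89 → 828/1221 = 0.67813
  barren: TP=269, FP=97+49=146, FN=188+184=372 → 538/1056 = 0.50947
Macro-F1 score = mean = (0.58450 + 0.67813 + 0.50947) / 3 = 0.5907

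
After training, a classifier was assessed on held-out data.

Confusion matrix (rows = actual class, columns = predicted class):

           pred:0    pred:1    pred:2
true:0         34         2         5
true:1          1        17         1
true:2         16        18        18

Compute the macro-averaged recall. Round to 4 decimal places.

Per-class recall (TP/(TP+FN)):
  0: TP=34, FN=2+5=7 → 34/41 = 0.82927
  1: TP=17, FN=1+1=2 → 17/19 = 0.89474
  2: TP=18, FN=16+18=34 → 18/52 = 0.34615
Macro-recall = mean = (0.82927 + 0.89474 + 0.34615) / 3 = 0.6901

0.6901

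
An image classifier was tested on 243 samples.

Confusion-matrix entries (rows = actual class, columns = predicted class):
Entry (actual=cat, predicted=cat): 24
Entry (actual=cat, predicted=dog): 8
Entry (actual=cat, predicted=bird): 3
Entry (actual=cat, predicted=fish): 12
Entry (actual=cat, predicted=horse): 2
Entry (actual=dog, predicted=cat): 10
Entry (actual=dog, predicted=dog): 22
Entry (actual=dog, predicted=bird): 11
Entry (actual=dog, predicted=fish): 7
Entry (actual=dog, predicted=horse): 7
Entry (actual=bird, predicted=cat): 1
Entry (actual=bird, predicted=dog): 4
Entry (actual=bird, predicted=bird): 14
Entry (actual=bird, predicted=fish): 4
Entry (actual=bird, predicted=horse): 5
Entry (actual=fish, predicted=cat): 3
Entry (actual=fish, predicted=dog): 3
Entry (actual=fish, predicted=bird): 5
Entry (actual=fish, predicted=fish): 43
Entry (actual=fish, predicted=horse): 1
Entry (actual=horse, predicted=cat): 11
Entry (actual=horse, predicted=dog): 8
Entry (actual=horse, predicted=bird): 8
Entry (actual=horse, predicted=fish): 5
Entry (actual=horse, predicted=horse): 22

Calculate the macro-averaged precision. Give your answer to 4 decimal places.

0.5041

Per-class precision (TP/(TP+FP)):
  cat: TP=24, FP=10+1+3+11=25 → 24/49 = 0.48980
  dog: TP=22, FP=8+4+3+8=23 → 22/45 = 0.48889
  bird: TP=14, FP=3+11+5+8=27 → 14/41 = 0.34146
  fish: TP=43, FP=12+7+4+5=28 → 43/71 = 0.60563
  horse: TP=22, FP=2+7+5+1=15 → 22/37 = 0.59459
Macro-precision = mean = (0.48980 + 0.48889 + 0.34146 + 0.60563 + 0.59459) / 5 = 0.5041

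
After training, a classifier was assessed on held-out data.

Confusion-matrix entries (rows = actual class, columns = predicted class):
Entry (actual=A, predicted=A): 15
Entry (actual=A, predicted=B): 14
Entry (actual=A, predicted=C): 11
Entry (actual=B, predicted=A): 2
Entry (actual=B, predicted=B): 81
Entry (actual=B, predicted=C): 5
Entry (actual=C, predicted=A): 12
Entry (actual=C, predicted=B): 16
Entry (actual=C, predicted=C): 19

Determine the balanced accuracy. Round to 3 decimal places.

0.567

Balanced accuracy = mean of per-class recall.
  A: recall = 15/40 = 0.3750
  B: recall = 81/88 = 0.9205
  C: recall = 19/47 = 0.4043
Mean = (0.3750 + 0.9205 + 0.4043) / 3 = 0.567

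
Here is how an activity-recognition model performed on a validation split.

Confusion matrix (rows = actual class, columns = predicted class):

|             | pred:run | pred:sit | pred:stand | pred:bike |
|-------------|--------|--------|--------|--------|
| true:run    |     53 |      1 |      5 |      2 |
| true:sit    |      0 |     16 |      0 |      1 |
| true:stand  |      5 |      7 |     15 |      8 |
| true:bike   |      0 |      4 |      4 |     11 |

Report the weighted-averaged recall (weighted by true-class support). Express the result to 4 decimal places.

Per-class recall (TP/(TP+FN)):
  run: TP=53, FN=1+5+2=8 → 53/61 = 0.86885
  sit: TP=16, FN=0+0+1=1 → 16/17 = 0.94118
  stand: TP=15, FN=5+7+8=20 → 15/35 = 0.42857
  bike: TP=11, FN=0+4+4=8 → 11/19 = 0.57895
Weighted-recall = Σ (supportᵢ/N)·recallᵢ with N=132: (61/132)·0.86885 + (17/132)·0.94118 + (35/132)·0.42857 + (19/132)·0.57895 = 0.7197

0.7197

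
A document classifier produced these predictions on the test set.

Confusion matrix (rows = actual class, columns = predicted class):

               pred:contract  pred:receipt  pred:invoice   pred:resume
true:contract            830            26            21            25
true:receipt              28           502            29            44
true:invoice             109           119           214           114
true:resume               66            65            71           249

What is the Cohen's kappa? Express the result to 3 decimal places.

0.606

Observed agreement pₒ = trace/N = 1795/2512 = 0.7146
Expected agreement pₑ = Σ (rowᵢ·colᵢ)/N² = (902·1033 + 603·712 + 556·335 + 451·432)/2512² = 0.2761
κ = (pₒ − pₑ)/(1 − pₑ) = (0.7146 − 0.2761)/(1 − 0.2761) = 0.606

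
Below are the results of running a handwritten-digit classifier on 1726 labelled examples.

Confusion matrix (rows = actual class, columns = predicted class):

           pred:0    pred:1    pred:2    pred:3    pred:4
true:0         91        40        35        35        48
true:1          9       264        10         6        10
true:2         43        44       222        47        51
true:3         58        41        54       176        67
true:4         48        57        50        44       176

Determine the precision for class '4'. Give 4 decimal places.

0.5000

Take TP from the diagonal, FP from the rest of the '4' prediction marginal, FN from the rest of the '4' actual marginal.
precision = TP/(TP+FP).
4: TP=176, FP=48+10+51+67=176 → 176/352 = 0.50000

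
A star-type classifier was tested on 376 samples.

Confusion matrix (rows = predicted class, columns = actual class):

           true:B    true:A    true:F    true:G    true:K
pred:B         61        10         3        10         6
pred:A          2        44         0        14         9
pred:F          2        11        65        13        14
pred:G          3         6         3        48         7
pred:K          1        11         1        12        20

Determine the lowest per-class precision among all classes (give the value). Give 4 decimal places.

Per-class precision (TP/(TP+FP)):
  B: TP=61, FP=10+3+10+6=29 → 61/90 = 0.67778
  A: TP=44, FP=2+0+14+9=25 → 44/69 = 0.63768
  F: TP=65, FP=2+11+13+14=40 → 65/105 = 0.61905
  G: TP=48, FP=3+6+3+7=19 → 48/67 = 0.71642
  K: TP=20, FP=1+11+1+12=25 → 20/45 = 0.44444
Lowest is class 'K' with precision = 0.4444.

0.4444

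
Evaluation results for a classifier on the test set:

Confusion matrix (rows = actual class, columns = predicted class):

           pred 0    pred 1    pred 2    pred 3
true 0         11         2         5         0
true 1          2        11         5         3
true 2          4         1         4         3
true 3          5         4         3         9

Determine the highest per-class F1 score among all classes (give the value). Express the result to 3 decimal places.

Per-class F1 score (2·TP/(2·TP+FP+FN)):
  0: TP=11, FP=2+4+5=11, FN=2+5+0=7 → 22/40 = 0.5500
  1: TP=11, FP=2+1+4=7, FN=2+5+3=10 → 22/39 = 0.5641
  2: TP=4, FP=5+5+3=13, FN=4+1+3=8 → 8/29 = 0.2759
  3: TP=9, FP=0+3+3=6, FN=5+4+3=12 → 18/36 = 0.5000
Highest is class '1' with F1 score = 0.564.

0.564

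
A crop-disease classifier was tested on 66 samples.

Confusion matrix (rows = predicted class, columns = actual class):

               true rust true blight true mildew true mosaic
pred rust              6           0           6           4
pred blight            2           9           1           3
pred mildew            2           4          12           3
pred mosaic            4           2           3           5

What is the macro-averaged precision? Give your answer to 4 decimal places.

0.4759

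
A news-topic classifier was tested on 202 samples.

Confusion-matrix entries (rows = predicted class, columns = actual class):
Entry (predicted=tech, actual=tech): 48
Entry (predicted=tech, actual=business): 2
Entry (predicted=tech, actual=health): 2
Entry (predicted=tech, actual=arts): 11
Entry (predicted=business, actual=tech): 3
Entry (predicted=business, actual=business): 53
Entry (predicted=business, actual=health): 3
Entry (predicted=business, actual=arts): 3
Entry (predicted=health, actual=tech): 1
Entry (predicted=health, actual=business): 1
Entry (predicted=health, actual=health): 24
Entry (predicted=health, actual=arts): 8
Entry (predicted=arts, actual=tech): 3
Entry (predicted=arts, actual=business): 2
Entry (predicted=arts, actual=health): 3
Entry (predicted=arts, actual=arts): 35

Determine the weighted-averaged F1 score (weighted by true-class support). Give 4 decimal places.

0.7879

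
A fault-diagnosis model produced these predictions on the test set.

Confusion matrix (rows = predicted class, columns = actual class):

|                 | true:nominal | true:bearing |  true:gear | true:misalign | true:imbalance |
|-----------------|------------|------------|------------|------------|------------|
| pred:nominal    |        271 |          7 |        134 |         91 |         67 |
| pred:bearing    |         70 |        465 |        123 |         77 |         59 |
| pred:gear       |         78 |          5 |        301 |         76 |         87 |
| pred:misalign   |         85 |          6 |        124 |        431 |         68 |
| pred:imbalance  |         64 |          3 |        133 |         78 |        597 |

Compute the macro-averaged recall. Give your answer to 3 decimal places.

0.611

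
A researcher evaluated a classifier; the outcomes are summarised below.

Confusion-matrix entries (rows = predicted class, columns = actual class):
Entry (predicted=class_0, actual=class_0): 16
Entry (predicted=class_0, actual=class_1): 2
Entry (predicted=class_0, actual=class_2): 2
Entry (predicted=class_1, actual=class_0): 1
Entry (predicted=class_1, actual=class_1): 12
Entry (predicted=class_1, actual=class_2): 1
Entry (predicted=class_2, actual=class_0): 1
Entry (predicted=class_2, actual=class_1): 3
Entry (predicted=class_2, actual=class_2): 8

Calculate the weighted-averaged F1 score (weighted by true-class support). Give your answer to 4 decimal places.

Per-class F1 score (2·TP/(2·TP+FP+FN)):
  class_0: TP=16, FP=2+2=4, FN=1+1=2 → 32/38 = 0.84211
  class_1: TP=12, FP=1+1=2, FN=2+3=5 → 24/31 = 0.77419
  class_2: TP=8, FP=1+3=4, FN=2+1=3 → 16/23 = 0.69565
Weighted-F1 score = Σ (supportᵢ/N)·F1 scoreᵢ with N=46: (18/46)·0.84211 + (17/46)·0.77419 + (11/46)·0.69565 = 0.7820

0.7820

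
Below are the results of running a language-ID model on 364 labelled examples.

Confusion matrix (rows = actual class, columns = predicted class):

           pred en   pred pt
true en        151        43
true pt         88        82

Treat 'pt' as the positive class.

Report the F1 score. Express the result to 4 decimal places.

Precision = TP/(TP+FP) = 82/125 = 0.6560
Recall = TP/(TP+FN) = 82/170 = 0.4824
F1 = 2·TP/(2·TP+FP+FN) = 164/295 = 0.5559

0.5559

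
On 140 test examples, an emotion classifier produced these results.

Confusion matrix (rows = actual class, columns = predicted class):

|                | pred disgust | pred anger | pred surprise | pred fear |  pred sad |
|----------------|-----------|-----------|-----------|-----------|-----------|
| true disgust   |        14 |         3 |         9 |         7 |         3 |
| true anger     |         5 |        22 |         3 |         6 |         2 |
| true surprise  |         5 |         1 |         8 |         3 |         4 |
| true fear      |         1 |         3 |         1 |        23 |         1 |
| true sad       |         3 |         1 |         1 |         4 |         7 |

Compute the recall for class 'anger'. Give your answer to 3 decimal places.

Take TP from the diagonal, FP from the rest of the 'anger' prediction marginal, FN from the rest of the 'anger' actual marginal.
recall = TP/(TP+FN).
anger: TP=22, FN=5+3+6+2=16 → 22/38 = 0.5789

0.579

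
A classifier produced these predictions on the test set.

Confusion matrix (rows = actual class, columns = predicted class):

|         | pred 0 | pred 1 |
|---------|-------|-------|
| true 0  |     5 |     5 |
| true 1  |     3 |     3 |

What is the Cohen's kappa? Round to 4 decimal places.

Observed agreement pₒ = trace/N = 8/16 = 0.50000
Expected agreement pₑ = Σ (rowᵢ·colᵢ)/N² = (10·8 + 6·8)/16² = 0.50000
κ = (pₒ − pₑ)/(1 − pₑ) = (0.50000 − 0.50000)/(1 − 0.50000) = 0.0000

0.0000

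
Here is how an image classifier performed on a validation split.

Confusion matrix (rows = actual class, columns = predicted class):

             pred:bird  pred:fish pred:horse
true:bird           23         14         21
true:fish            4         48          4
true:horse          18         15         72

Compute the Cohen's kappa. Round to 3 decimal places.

0.461

Observed agreement pₒ = trace/N = 143/219 = 0.6530
Expected agreement pₑ = Σ (rowᵢ·colᵢ)/N² = (58·45 + 56·77 + 105·97)/219² = 0.3567
κ = (pₒ − pₑ)/(1 − pₑ) = (0.6530 − 0.3567)/(1 − 0.3567) = 0.461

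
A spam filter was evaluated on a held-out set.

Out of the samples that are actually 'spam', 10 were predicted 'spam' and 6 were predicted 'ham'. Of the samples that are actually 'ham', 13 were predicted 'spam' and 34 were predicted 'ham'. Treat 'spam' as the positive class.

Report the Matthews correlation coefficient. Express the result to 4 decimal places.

0.3150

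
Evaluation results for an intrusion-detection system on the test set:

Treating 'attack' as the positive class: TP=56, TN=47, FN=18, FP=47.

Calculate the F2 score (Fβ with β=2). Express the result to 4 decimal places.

Fβ = (1+β²)·TP / ((1+β²)·TP + β²·FN + FP), with β²=4
= 5·56 / (5·56 + 4·18 + 47) = 0.7018

0.7018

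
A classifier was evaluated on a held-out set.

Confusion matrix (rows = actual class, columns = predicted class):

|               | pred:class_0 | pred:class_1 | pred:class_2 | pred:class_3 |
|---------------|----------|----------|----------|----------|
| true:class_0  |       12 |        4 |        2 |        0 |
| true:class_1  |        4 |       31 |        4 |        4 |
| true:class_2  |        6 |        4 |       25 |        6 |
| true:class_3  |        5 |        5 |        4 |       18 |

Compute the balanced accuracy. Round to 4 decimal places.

0.6400

Balanced accuracy = mean of per-class recall.
  class_0: recall = 12/18 = 0.66667
  class_1: recall = 31/43 = 0.72093
  class_2: recall = 25/41 = 0.60976
  class_3: recall = 18/32 = 0.56250
Mean = (0.66667 + 0.72093 + 0.60976 + 0.56250) / 4 = 0.6400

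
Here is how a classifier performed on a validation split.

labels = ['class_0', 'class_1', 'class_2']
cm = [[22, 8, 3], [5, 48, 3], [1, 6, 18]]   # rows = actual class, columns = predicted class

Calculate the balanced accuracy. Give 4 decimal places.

0.7479

Balanced accuracy = mean of per-class recall.
  class_0: recall = 22/33 = 0.66667
  class_1: recall = 48/56 = 0.85714
  class_2: recall = 18/25 = 0.72000
Mean = (0.66667 + 0.85714 + 0.72000) / 3 = 0.7479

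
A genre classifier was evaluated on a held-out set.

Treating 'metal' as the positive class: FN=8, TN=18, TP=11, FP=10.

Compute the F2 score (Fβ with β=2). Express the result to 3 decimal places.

Fβ = (1+β²)·TP / ((1+β²)·TP + β²·FN + FP), with β²=4
= 5·11 / (5·11 + 4·8 + 10) = 0.567

0.567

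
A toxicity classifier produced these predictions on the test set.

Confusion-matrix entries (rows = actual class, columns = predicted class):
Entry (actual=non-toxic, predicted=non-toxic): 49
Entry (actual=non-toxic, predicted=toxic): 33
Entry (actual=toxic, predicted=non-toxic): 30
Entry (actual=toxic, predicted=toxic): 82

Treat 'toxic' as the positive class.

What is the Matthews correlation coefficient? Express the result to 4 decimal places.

0.3315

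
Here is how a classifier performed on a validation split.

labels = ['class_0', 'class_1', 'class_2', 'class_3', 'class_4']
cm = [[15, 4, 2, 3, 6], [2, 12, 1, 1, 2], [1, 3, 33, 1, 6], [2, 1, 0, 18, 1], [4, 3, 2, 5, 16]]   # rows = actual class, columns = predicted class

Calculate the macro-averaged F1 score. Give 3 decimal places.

Per-class F1 score (2·TP/(2·TP+FP+FN)):
  class_0: TP=15, FP=2+1+2+4=9, FN=4+2+3+6=15 → 30/54 = 0.5556
  class_1: TP=12, FP=4+3+1+3=11, FN=2+1+1+2=6 → 24/41 = 0.5854
  class_2: TP=33, FP=2+1+0+2=5, FN=1+3+1+6=11 → 66/82 = 0.8049
  class_3: TP=18, FP=3+1+1+5=10, FN=2+1+0+1=4 → 36/50 = 0.7200
  class_4: TP=16, FP=6+2+6+1=15, FN=4+3+2+5=14 → 32/61 = 0.5246
Macro-F1 score = mean = (0.5556 + 0.5854 + 0.8049 + 0.7200 + 0.5246) / 5 = 0.638

0.638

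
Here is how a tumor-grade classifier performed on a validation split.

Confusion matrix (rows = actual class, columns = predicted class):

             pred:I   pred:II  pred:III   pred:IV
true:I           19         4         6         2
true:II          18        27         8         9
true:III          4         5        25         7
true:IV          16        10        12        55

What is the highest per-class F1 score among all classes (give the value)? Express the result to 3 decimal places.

0.663

Per-class F1 score (2·TP/(2·TP+FP+FN)):
  I: TP=19, FP=18+4+16=38, FN=4+6+2=12 → 38/88 = 0.4318
  II: TP=27, FP=4+5+10=19, FN=18+8+9=35 → 54/108 = 0.5000
  III: TP=25, FP=6+8+12=26, FN=4+5+7=16 → 50/92 = 0.5435
  IV: TP=55, FP=2+9+7=18, FN=16+10+12=38 → 110/166 = 0.6627
Highest is class 'IV' with F1 score = 0.663.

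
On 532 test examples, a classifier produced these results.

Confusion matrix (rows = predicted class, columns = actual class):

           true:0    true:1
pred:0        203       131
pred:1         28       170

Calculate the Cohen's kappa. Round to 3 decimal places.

0.422

Observed agreement pₒ = trace/N = 373/532 = 0.7011
Expected agreement pₑ = Σ (rowᵢ·colᵢ)/N² = (231·334 + 301·198)/532² = 0.4832
κ = (pₒ − pₑ)/(1 − pₑ) = (0.7011 − 0.4832)/(1 − 0.4832) = 0.422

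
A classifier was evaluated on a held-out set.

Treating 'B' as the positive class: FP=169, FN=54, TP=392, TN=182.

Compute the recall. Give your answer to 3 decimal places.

Recall = TP/(TP+FN) = 392/(392+54) = 392/446 = 0.879

0.879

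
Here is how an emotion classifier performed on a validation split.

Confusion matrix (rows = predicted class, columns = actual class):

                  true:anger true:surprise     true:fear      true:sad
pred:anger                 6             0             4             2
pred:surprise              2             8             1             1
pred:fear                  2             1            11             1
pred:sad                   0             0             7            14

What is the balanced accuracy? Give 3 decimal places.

Balanced accuracy = mean of per-class recall.
  anger: recall = 6/10 = 0.6000
  surprise: recall = 8/9 = 0.8889
  fear: recall = 11/23 = 0.4783
  sad: recall = 14/18 = 0.7778
Mean = (0.6000 + 0.8889 + 0.4783 + 0.7778) / 4 = 0.686

0.686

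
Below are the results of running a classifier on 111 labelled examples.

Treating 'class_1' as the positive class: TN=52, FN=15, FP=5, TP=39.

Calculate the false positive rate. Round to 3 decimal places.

0.088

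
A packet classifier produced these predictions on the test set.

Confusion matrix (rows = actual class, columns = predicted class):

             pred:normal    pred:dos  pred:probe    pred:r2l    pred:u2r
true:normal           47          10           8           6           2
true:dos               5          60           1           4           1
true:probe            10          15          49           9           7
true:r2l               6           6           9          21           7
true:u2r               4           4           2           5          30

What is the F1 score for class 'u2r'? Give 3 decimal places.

Treat 'u2r' as positive and all other classes as negative.
F1 score = 2·TP/(2·TP+FP+FN).
u2r: TP=30, FP=2+1+7+7=17, FN=4+4+2+5=15 → 60/92 = 0.6522

0.652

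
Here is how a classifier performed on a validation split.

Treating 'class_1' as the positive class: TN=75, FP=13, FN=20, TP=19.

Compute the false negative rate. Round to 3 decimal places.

FNR = FN/(FN+TP) = 20/(20+19) = 0.513

0.513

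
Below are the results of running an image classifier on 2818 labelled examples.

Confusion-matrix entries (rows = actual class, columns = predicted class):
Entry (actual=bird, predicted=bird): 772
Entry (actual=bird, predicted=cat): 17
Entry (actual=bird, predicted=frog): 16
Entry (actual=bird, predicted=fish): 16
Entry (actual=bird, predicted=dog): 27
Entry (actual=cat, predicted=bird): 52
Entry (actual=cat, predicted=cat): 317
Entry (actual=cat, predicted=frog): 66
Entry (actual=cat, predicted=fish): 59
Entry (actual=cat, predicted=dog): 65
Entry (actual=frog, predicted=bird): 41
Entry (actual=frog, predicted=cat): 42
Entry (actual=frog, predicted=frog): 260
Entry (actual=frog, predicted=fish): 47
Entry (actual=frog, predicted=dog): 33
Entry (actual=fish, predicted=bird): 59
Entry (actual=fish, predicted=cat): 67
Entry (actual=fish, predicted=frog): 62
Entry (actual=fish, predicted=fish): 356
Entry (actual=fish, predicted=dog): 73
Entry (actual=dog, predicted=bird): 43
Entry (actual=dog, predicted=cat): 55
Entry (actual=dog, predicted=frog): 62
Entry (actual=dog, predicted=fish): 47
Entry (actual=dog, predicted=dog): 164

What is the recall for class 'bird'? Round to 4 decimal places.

Take TP from the diagonal, FP from the rest of the 'bird' prediction marginal, FN from the rest of the 'bird' actual marginal.
recall = TP/(TP+FN).
bird: TP=772, FN=17+16+16+27=76 → 772/848 = 0.91038

0.9104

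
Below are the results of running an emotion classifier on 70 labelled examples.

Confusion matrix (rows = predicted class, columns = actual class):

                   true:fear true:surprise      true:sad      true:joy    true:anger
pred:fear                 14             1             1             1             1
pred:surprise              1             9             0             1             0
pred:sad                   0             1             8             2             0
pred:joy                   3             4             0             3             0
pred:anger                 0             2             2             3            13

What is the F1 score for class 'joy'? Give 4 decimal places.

0.3000

Treat 'joy' as positive and all other classes as negative.
F1 score = 2·TP/(2·TP+FP+FN).
joy: TP=3, FP=3+4+0+0=7, FN=1+1+2+3=7 → 6/20 = 0.30000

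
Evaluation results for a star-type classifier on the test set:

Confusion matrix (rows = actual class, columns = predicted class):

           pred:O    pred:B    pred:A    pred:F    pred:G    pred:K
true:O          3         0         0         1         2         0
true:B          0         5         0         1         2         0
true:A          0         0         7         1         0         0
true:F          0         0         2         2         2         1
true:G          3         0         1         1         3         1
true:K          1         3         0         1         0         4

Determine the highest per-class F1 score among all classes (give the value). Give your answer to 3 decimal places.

Per-class F1 score (2·TP/(2·TP+FP+FN)):
  O: TP=3, FP=0+0+0+3+1=4, FN=0+0+1+2+0=3 → 6/13 = 0.4615
  B: TP=5, FP=0+0+0+0+3=3, FN=0+0+1+2+0=3 → 10/16 = 0.6250
  A: TP=7, FP=0+0+2+1+0=3, FN=0+0+1+0+0=1 → 14/18 = 0.7778
  F: TP=2, FP=1+1+1+1+1=5, FN=0+0+2+2+1=5 → 4/14 = 0.2857
  G: TP=3, FP=2+2+0+2+0=6, FN=3+0+1+1+1=6 → 6/18 = 0.3333
  K: TP=4, FP=0+0+0+1+1=2, FN=1+3+0+1+0=5 → 8/15 = 0.5333
Highest is class 'A' with F1 score = 0.778.

0.778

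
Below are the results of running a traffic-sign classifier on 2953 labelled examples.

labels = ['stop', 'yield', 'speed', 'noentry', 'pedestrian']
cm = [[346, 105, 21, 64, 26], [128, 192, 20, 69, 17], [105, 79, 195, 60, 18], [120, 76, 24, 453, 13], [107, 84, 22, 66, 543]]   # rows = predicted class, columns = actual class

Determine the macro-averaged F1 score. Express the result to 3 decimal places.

0.567

Per-class F1 score (2·TP/(2·TP+FP+FN)):
  stop: TP=346, FP=105+21+64+26=216, FN=128+105+120+107=460 → 692/1368 = 0.5058
  yield: TP=192, FP=128+20+69+17=234, FN=105+79+76+84=344 → 384/962 = 0.3992
  speed: TP=195, FP=105+79+60+18=262, FN=21+20+24+22=87 → 390/739 = 0.5277
  noentry: TP=453, FP=120+76+24+13=233, FN=64+69+60+66=259 → 906/1398 = 0.6481
  pedestrian: TP=543, FP=107+84+22+66=279, FN=26+17+18+13=74 → 1086/1439 = 0.7547
Macro-F1 score = mean = (0.5058 + 0.3992 + 0.5277 + 0.6481 + 0.7547) / 5 = 0.567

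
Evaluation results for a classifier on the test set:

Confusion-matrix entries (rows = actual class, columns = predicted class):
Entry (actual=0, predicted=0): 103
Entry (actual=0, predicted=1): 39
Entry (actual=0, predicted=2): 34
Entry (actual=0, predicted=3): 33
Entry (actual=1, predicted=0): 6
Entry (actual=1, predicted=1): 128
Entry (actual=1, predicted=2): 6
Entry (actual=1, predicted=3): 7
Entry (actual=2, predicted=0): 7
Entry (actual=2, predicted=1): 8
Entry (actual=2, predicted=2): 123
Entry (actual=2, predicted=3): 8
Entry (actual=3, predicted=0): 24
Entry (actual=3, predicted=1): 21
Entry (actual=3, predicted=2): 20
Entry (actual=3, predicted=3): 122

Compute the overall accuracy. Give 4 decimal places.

0.6909

Accuracy = trace / total = (103+128+123+122=476) / 689 = 476/689 = 0.6909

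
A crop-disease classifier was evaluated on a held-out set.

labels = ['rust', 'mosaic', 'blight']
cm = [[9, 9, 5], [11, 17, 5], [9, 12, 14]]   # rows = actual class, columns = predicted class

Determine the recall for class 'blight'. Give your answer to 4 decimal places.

recall = TP/(TP+FN).
blight: TP=14, FN=9+12=21 → 14/35 = 0.40000

0.4000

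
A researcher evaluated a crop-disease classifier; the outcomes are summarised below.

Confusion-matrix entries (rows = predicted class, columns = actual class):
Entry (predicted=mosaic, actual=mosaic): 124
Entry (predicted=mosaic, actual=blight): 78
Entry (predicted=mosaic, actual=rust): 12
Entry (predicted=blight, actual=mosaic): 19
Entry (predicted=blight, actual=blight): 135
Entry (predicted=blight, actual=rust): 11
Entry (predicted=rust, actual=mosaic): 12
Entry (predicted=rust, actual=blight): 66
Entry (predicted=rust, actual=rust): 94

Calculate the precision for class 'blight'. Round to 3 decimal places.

0.818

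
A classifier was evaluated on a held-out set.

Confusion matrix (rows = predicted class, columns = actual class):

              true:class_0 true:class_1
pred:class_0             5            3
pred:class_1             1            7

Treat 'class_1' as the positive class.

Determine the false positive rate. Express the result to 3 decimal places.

0.167

FPR = FP/(FP+TN) = 1/(1+5) = 0.167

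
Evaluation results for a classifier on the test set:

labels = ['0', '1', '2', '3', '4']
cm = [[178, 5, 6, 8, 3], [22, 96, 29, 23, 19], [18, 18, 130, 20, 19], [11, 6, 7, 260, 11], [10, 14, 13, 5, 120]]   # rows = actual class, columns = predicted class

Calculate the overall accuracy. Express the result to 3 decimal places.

Accuracy = trace / total = (178+96+130+260+120=784) / 1051 = 784/1051 = 0.746

0.746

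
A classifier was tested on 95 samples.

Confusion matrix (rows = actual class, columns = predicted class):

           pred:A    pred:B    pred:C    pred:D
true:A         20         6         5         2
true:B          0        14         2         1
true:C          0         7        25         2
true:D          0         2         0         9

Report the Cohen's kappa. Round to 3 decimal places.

0.613

Observed agreement pₒ = trace/N = 68/95 = 0.7158
Expected agreement pₑ = Σ (rowᵢ·colᵢ)/N² = (33·20 + 17·29 + 34·32 + 11·14)/95² = 0.2654
κ = (pₒ − pₑ)/(1 − pₑ) = (0.7158 − 0.2654)/(1 − 0.2654) = 0.613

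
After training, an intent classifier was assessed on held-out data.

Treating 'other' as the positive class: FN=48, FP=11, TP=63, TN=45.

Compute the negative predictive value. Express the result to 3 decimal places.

0.484

NPV = TN/(TN+FN) = 45/(45+48) = 0.484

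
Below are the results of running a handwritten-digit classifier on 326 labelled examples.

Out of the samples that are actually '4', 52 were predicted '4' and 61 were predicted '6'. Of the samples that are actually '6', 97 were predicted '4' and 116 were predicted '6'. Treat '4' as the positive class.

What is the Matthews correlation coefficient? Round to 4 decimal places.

0.0046

MCC = (TP·TN − FP·FN) / √((TP+FP)(TP+FN)(TN+FP)(TN+FN))
Numerator = 52·116 − 97·61 = 115
Denominator = √(149·113·213·177) = √634771737 = 25194.6768
MCC = 115 / 25194.6768 = 0.0046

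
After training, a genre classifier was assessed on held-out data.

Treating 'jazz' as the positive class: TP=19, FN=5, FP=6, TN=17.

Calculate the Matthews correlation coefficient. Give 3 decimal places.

MCC = (TP·TN − FP·FN) / √((TP+FP)(TP+FN)(TN+FP)(TN+FN))
Numerator = 19·17 − 6·5 = 293
Denominator = √(25·24·23·22) = √303600 = 550.9991
MCC = 293 / 550.9991 = 0.532

0.532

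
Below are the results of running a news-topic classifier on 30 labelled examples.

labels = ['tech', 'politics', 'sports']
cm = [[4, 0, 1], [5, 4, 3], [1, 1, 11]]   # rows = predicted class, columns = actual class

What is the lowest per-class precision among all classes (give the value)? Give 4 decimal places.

Per-class precision (TP/(TP+FP)):
  tech: TP=4, FP=0+1=1 → 4/5 = 0.80000
  politics: TP=4, FP=5+3=8 → 4/12 = 0.33333
  sports: TP=11, FP=1+1=2 → 11/13 = 0.84615
Lowest is class 'politics' with precision = 0.3333.

0.3333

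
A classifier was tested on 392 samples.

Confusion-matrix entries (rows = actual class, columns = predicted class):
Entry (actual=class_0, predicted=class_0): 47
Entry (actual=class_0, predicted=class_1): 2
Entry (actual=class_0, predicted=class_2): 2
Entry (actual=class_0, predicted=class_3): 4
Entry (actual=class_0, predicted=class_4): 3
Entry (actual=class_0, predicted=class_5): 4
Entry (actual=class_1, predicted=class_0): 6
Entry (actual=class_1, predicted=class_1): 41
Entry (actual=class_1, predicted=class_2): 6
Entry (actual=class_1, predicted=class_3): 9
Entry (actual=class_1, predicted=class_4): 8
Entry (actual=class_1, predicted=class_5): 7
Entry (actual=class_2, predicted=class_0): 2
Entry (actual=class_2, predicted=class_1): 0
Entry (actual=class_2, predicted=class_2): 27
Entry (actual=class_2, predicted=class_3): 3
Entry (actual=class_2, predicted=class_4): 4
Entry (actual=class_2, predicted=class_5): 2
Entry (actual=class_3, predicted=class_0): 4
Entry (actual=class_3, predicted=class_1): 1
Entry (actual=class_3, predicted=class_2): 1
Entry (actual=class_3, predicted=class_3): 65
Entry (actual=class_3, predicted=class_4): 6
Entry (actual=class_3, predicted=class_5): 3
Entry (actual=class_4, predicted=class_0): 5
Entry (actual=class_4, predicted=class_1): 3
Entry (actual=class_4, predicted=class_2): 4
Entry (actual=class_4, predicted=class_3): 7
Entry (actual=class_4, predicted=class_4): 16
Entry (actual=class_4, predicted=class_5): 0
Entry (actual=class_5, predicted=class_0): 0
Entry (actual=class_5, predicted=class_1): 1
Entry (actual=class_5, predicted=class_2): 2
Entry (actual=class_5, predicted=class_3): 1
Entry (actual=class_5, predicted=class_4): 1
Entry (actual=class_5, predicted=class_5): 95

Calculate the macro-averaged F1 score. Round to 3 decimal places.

0.698

Per-class F1 score (2·TP/(2·TP+FP+FN)):
  class_0: TP=47, FP=6+2+4+5+0=17, FN=2+2+4+3+4=15 → 94/126 = 0.7460
  class_1: TP=41, FP=2+0+1+3+1=7, FN=6+6+9+8+7=36 → 82/125 = 0.6560
  class_2: TP=27, FP=2+6+1+4+2=15, FN=2+0+3+4+2=11 → 54/80 = 0.6750
  class_3: TP=65, FP=4+9+3+7+1=24, FN=4+1+1+6+3=15 → 130/169 = 0.7692
  class_4: TP=16, FP=3+8+4+6+1=22, FN=5+3+4+7+0=19 → 32/73 = 0.4384
  class_5: TP=95, FP=4+7+2+3+0=16, FN=0+1+2+1+1=5 → 190/211 = 0.9005
Macro-F1 score = mean = (0.7460 + 0.6560 + 0.6750 + 0.7692 + 0.4384 + 0.9005) / 6 = 0.698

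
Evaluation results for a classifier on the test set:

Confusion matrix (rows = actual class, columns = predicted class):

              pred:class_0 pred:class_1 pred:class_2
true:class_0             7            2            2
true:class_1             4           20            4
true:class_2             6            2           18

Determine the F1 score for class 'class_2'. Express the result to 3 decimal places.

One-vs-rest for 'class_2': TP = diagonal; FP = other classes predicted 'class_2'; FN = 'class_2' predicted as other.
F1 score = 2·TP/(2·TP+FP+FN).
class_2: TP=18, FP=2+4=6, FN=6+2=8 → 36/50 = 0.7200

0.720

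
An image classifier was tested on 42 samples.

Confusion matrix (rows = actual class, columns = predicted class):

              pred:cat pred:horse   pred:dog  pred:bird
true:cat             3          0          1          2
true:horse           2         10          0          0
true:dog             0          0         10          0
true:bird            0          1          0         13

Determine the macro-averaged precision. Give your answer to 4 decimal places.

0.8212

Per-class precision (TP/(TP+FP)):
  cat: TP=3, FP=2+0+0=2 → 3/5 = 0.60000
  horse: TP=10, FP=0+0+1=1 → 10/11 = 0.90909
  dog: TP=10, FP=1+0+0=1 → 10/11 = 0.90909
  bird: TP=13, FP=2+0+0=2 → 13/15 = 0.86667
Macro-precision = mean = (0.60000 + 0.90909 + 0.90909 + 0.86667) / 4 = 0.8212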